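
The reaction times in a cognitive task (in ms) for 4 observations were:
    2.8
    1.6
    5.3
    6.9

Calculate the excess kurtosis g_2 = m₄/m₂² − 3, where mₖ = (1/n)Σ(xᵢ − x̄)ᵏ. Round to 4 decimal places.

x̄ = 4.1500
Σ(xᵢ − x̄)² = 17.2100 ⇒ m₂ = 4.30250
Σ(xᵢ − x̄)⁴ = 104.5444 ⇒ m₄ = 26.13611
m₂² = 18.51151
g_2 = m₄/m₂² − 3 = 1.41188 − 3 ≈ -1.5881

-1.5881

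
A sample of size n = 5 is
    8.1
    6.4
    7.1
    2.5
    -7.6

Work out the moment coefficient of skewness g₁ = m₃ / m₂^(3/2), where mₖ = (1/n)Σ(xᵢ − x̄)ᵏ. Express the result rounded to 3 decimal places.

-1.145

x̄ = (8.1 + 6.4 + 7.1 + 2.5 - 7.6) / 5 = 3.3000
deviations (xᵢ − x̄): 4.8000, 3.1000, 3.8000, -0.8000, -10.9000
Σ(xᵢ − x̄)² = 166.5400 ⇒ m₂ = 166.5400/5 = 33.30800
Σ(xᵢ − x̄)³ = -1100.2860 ⇒ m₃ = -1100.2860/5 = -220.05720
m₂^(3/2) = 33.30800^(1.5) = 192.23074
g₁ = m₃ / m₂^(3/2) = -220.05720 / 192.23074 ≈ -1.145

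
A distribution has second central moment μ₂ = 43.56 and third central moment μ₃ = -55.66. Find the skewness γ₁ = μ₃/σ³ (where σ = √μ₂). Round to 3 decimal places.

-0.194

σ = √μ₂ = √43.56 = 6.60000
σ³ = μ₂^(3/2) = 287.49600
γ₁ = μ₃/σ³ = -55.66 / 287.49600 ≈ -0.194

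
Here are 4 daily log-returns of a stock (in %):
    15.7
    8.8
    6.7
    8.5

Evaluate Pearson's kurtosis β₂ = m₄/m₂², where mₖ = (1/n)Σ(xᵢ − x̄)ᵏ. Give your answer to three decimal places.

x̄ = 9.9250
Σ(xᵢ − x̄)² = 47.0475 ⇒ m₂ = 11.76187
Σ(xᵢ − x̄)⁴ = 1226.1624 ⇒ m₄ = 306.54061
m₂² = 138.34170
β₂ = m₄/m₂² = 306.54061 / 138.34170 ≈ 2.216

2.216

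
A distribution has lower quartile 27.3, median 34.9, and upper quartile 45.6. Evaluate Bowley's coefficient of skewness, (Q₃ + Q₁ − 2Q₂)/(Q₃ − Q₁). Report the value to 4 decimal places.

numerator: Q₃ + Q₁ − 2Q₂ = 45.6 + 27.3 − 2×34.9 = 3.1000
denominator: Q₃ − Q₁ = 45.6 − 27.3 = 18.3000
Bowley skewness = 3.1000 / 18.3000 ≈ 0.1694

0.1694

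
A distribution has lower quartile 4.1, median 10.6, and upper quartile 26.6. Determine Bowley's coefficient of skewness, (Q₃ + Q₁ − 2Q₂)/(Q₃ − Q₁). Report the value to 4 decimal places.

0.4222

numerator: Q₃ + Q₁ − 2Q₂ = 26.6 + 4.1 − 2×10.6 = 9.5000
denominator: Q₃ − Q₁ = 26.6 − 4.1 = 22.5000
Bowley skewness = 9.5000 / 22.5000 ≈ 0.4222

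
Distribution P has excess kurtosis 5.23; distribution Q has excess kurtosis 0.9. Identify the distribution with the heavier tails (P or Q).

P

Higher excess kurtosis ⇒ heavier tails relative to the normal distribution.
5.23 vs 0.9: the larger is 5.23, so P has heavier tails.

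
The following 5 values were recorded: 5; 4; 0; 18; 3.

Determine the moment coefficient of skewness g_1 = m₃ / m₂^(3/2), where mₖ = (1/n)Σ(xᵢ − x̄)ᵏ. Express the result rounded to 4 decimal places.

1.2214

x̄ = (5 + 4 + 0 + 18 + 3) / 5 = 6.0000
deviations (xᵢ − x̄): -1.0000, -2.0000, -6.0000, 12.0000, -3.0000
Σ(xᵢ − x̄)² = 194.0000 ⇒ m₂ = 194.0000/5 = 38.80000
Σ(xᵢ − x̄)³ = 1476.0000 ⇒ m₃ = 1476.0000/5 = 295.20000
m₂^(3/2) = 38.80000^(1.5) = 241.68383
g_1 = m₃ / m₂^(3/2) = 295.20000 / 241.68383 ≈ 1.2214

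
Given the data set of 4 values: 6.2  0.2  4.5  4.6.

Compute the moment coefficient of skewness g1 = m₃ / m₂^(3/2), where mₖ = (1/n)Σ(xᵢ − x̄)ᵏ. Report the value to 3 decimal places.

-0.825

x̄ = (6.2 + 0.2 + 4.5 + 4.6) / 4 = 3.8750
deviations (xᵢ − x̄): 2.3250, -3.6750, 0.6250, 0.7250
Σ(xᵢ − x̄)² = 19.8275 ⇒ m₂ = 19.8275/4 = 4.95687
Σ(xᵢ − x̄)³ = -36.4399 ⇒ m₃ = -36.4399/4 = -9.10997
m₂^(3/2) = 4.95687^(1.5) = 11.03601
g1 = m₃ / m₂^(3/2) = -9.10997 / 11.03601 ≈ -0.825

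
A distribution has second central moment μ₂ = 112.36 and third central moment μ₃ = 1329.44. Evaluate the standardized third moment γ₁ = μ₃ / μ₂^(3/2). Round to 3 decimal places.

σ = √μ₂ = √112.36 = 10.60000
σ³ = μ₂^(3/2) = 1191.01600
γ₁ = μ₃/σ³ = 1329.44 / 1191.01600 ≈ 1.116

1.116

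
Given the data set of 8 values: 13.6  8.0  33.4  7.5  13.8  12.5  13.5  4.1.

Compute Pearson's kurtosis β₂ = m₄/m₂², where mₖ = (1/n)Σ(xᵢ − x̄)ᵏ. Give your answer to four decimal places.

4.5338

x̄ = 13.3000
Σ(xᵢ − x̄)² = 551.4000 ⇒ m₂ = 68.92500
Σ(xᵢ − x̄)⁴ = 172309.1892 ⇒ m₄ = 21538.64865
m₂² = 4750.65562
β₂ = m₄/m₂² = 21538.64865 / 4750.65562 ≈ 4.5338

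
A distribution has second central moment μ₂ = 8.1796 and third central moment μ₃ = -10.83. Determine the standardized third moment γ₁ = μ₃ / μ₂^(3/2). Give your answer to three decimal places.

σ = √μ₂ = √8.1796 = 2.86000
σ³ = μ₂^(3/2) = 23.39366
γ₁ = μ₃/σ³ = -10.83 / 23.39366 ≈ -0.463

-0.463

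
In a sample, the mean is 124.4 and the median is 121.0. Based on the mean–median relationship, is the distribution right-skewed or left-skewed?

right-skewed

mean − median = 124.4 − 121.0 = 3.4
mean > median ⇒ the longer tail is on the right ⇒ right-skewed (positively skewed).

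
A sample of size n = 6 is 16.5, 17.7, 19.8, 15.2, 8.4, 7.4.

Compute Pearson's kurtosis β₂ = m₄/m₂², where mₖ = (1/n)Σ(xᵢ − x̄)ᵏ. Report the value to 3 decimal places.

x̄ = 14.1667
Σ(xᵢ − x̄)² = 129.7733 ⇒ m₂ = 21.62889
Σ(xᵢ − x̄)⁴ = 4396.0971 ⇒ m₄ = 732.68285
m₂² = 467.80883
β₂ = m₄/m₂² = 732.68285 / 467.80883 ≈ 1.566

1.566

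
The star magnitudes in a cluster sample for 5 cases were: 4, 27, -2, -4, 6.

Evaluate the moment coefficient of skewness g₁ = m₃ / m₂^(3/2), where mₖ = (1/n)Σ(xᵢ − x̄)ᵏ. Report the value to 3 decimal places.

x̄ = (4 + 27 - 2 - 4 + 6) / 5 = 6.2000
deviations (xᵢ − x̄): -2.2000, 20.8000, -8.2000, -10.2000, -0.2000
Σ(xᵢ − x̄)² = 608.8000 ⇒ m₂ = 608.8000/5 = 121.76000
Σ(xᵢ − x̄)³ = 7375.6800 ⇒ m₃ = 7375.6800/5 = 1475.13600
m₂^(3/2) = 121.76000^(1.5) = 1343.55967
g₁ = m₃ / m₂^(3/2) = 1475.13600 / 1343.55967 ≈ 1.098

1.098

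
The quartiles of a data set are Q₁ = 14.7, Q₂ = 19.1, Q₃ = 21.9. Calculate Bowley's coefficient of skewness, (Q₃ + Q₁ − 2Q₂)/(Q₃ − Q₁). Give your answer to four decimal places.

numerator: Q₃ + Q₁ − 2Q₂ = 21.9 + 14.7 − 2×19.1 = -1.6000
denominator: Q₃ − Q₁ = 21.9 − 14.7 = 7.2000
Bowley skewness = -1.6000 / 7.2000 ≈ -0.2222

-0.2222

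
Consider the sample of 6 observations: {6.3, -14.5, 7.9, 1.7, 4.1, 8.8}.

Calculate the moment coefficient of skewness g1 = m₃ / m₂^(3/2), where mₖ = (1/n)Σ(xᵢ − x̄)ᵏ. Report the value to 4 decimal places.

x̄ = (6.3 - 14.5 + 7.9 + 1.7 + 4.1 + 8.8) / 6 = 2.3833
deviations (xᵢ − x̄): 3.9167, -16.8833, 5.5167, -0.6833, 1.7167, 6.4167
Σ(xᵢ − x̄)² = 375.4083 ⇒ m₂ = 375.4083/6 = 62.56806
Σ(xᵢ − x̄)³ = -4315.6306 ⇒ m₃ = -4315.6306/6 = -719.27176
m₂^(3/2) = 62.56806^(1.5) = 494.91314
g1 = m₃ / m₂^(3/2) = -719.27176 / 494.91314 ≈ -1.4533

-1.4533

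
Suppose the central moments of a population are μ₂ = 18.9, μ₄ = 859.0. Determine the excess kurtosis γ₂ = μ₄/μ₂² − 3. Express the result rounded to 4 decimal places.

-0.5953

μ₂² = 18.9² = 357.21000
μ₄/μ₂² = 859.0 / 357.21000 = 2.40475
γ₂ = 2.40475 − 3 ≈ -0.5953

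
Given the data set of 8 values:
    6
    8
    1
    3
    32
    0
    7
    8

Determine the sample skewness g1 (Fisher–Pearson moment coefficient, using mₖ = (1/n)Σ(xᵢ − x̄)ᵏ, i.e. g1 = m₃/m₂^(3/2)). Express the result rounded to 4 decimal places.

x̄ = (6 + 8 + 1 + 3 + 32 + 0 + 7 + 8) / 8 = 8.1250
deviations (xᵢ − x̄): -2.1250, -0.1250, -7.1250, -5.1250, 23.8750, -8.1250, -1.1250, -0.1250
Σ(xᵢ − x̄)² = 718.8750 ⇒ m₂ = 718.8750/8 = 89.85938
Σ(xᵢ − x̄)³ = 12565.4063 ⇒ m₃ = 12565.4063/8 = 1570.67578
m₂^(3/2) = 89.85938^(1.5) = 851.81462
g1 = m₃ / m₂^(3/2) = 1570.67578 / 851.81462 ≈ 1.8439

1.8439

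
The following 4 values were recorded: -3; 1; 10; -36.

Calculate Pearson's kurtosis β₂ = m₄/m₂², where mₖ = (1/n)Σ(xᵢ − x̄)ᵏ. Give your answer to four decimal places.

x̄ = -7.0000
Σ(xᵢ − x̄)² = 1210.0000 ⇒ m₂ = 302.50000
Σ(xᵢ − x̄)⁴ = 795154.0000 ⇒ m₄ = 198788.50000
m₂² = 91506.25000
β₂ = m₄/m₂² = 198788.50000 / 91506.25000 ≈ 2.1724

2.1724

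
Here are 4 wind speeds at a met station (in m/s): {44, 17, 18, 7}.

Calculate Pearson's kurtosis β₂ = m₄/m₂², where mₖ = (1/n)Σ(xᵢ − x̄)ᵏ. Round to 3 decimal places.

x̄ = 21.5000
Σ(xᵢ − x̄)² = 749.0000 ⇒ m₂ = 187.25000
Σ(xᵢ − x̄)⁴ = 301054.2500 ⇒ m₄ = 75263.56250
m₂² = 35062.56250
β₂ = m₄/m₂² = 75263.56250 / 35062.56250 ≈ 2.147

2.147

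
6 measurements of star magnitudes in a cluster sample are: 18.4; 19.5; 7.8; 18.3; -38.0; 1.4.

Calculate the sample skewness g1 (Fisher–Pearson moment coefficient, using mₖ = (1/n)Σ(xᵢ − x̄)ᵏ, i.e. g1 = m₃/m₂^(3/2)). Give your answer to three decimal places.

x̄ = (18.4 + 19.5 + 7.8 + 18.3 - 38.0 + 1.4) / 6 = 4.5667
deviations (xᵢ − x̄): 13.8333, 14.9333, 3.2333, 13.7333, -42.5667, -3.1667
Σ(xᵢ − x̄)² = 2435.3733 ⇒ m₂ = 2435.3733/6 = 405.89556
Σ(xᵢ − x̄)³ = -68557.8644 ⇒ m₃ = -68557.8644/6 = -11426.31074
m₂^(3/2) = 405.89556^(1.5) = 8177.51678
g1 = m₃ / m₂^(3/2) = -11426.31074 / 8177.51678 ≈ -1.397

-1.397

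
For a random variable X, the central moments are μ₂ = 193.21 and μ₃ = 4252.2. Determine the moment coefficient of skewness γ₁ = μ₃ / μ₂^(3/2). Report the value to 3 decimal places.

1.583

σ = √μ₂ = √193.21 = 13.90000
σ³ = μ₂^(3/2) = 2685.61900
γ₁ = μ₃/σ³ = 4252.2 / 2685.61900 ≈ 1.583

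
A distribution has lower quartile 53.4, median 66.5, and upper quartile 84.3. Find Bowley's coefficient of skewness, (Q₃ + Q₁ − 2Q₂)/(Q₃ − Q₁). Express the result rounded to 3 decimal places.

0.152

numerator: Q₃ + Q₁ − 2Q₂ = 84.3 + 53.4 − 2×66.5 = 4.7000
denominator: Q₃ − Q₁ = 84.3 − 53.4 = 30.9000
Bowley skewness = 4.7000 / 30.9000 ≈ 0.152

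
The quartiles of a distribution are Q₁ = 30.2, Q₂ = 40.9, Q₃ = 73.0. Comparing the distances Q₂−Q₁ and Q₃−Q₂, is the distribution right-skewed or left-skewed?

Q₂ − Q₁ = 10.7;  Q₃ − Q₂ = 32.1
Q₃ − Q₂ > Q₂ − Q₁ ⇒ the upper half is more spread out ⇒ right-skewed.

right-skewed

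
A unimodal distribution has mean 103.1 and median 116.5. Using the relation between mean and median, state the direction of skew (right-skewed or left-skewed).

mean − median = 103.1 − 116.5 = -13.4
mean < median ⇒ the longer tail is on the left ⇒ left-skewed (negatively skewed).

left-skewed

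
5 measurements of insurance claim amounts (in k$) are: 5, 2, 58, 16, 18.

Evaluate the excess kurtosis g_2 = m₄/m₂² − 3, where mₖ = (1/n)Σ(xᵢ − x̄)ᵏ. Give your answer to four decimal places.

x̄ = 19.8000
Σ(xᵢ − x̄)² = 2012.8000 ⇒ m₂ = 402.56000
Σ(xᵢ − x̄)⁴ = 2277966.4960 ⇒ m₄ = 455593.29920
m₂² = 162054.55360
g_2 = m₄/m₂² − 3 = 2.81136 − 3 ≈ -0.1886

-0.1886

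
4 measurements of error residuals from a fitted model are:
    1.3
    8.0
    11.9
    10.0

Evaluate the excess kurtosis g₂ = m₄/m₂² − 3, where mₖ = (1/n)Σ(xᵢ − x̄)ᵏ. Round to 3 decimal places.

-0.954

x̄ = 7.8000
Σ(xᵢ − x̄)² = 63.9400 ⇒ m₂ = 15.98500
Σ(xᵢ − x̄)⁴ = 2091.0658 ⇒ m₄ = 522.76645
m₂² = 255.52023
g₂ = m₄/m₂² − 3 = 2.04589 − 3 ≈ -0.954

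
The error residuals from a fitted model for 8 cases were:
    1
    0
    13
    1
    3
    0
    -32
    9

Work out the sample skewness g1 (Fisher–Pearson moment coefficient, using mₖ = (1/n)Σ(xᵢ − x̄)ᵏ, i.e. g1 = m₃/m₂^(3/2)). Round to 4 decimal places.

-1.6891

x̄ = (1 + 0 + 13 + 1 + 3 + 0 - 32 + 9) / 8 = -0.6250
deviations (xᵢ − x̄): 1.6250, 0.6250, 13.6250, 1.6250, 3.6250, 0.6250, -31.3750, 9.6250
Σ(xᵢ − x̄)² = 1281.8750 ⇒ m₂ = 1281.8750/8 = 160.23438
Σ(xᵢ − x̄)³ = -27407.5313 ⇒ m₃ = -27407.5313/8 = -3425.94141
m₂^(3/2) = 160.23438^(1.5) = 2028.30628
g1 = m₃ / m₂^(3/2) = -3425.94141 / 2028.30628 ≈ -1.6891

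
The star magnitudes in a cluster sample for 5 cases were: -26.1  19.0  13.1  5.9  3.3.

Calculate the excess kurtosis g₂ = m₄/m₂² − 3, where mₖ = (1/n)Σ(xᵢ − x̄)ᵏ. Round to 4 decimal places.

x̄ = 3.0400
Σ(xᵢ − x̄)² = 1213.3120 ⇒ m₂ = 242.66240
Σ(xᵢ − x̄)⁴ = 796230.2329 ⇒ m₄ = 159246.04657
m₂² = 58885.04037
g₂ = m₄/m₂² − 3 = 2.70435 − 3 ≈ -0.2956

-0.2956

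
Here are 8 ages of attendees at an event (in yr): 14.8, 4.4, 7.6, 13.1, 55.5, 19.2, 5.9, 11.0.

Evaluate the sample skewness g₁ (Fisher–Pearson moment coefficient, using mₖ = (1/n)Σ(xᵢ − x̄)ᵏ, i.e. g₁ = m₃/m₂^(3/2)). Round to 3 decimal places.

x̄ = (14.8 + 4.4 + 7.6 + 13.1 + 55.5 + 19.2 + 5.9 + 11.0) / 8 = 16.4375
deviations (xᵢ − x̄): -1.6375, -12.0375, -8.8375, -3.3375, 39.0625, 2.7625, -10.5375, -5.4375
Σ(xᵢ − x̄)² = 1910.9388 ⇒ m₂ = 1910.9388/8 = 238.86734
Σ(xᵢ − x̄)³ = 55818.8480 ⇒ m₃ = 55818.8480/8 = 6977.35600
m₂^(3/2) = 238.86734^(1.5) = 3691.77454
g₁ = m₃ / m₂^(3/2) = 6977.35600 / 3691.77454 ≈ 1.890

1.890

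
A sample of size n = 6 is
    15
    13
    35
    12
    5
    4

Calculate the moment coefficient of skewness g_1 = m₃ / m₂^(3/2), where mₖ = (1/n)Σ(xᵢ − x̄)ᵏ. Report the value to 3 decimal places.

1.171

x̄ = (15 + 13 + 35 + 12 + 5 + 4) / 6 = 14.0000
deviations (xᵢ − x̄): 1.0000, -1.0000, 21.0000, -2.0000, -9.0000, -10.0000
Σ(xᵢ − x̄)² = 628.0000 ⇒ m₂ = 628.0000/6 = 104.66667
Σ(xᵢ − x̄)³ = 7524.0000 ⇒ m₃ = 7524.0000/6 = 1254.00000
m₂^(3/2) = 104.66667^(1.5) = 1070.81042
g_1 = m₃ / m₂^(3/2) = 1254.00000 / 1070.81042 ≈ 1.171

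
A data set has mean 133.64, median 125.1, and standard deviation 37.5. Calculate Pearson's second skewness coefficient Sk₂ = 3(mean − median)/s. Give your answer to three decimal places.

Sk₂ = 3(133.64 − 125.1) / 37.5 = 3 × 8.5400 / 37.5
    = 25.6200 / 37.5 ≈ 0.683

0.683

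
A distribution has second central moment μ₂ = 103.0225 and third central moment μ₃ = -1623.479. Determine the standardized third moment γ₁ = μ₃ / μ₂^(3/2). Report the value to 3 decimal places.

σ = √μ₂ = √103.0225 = 10.15000
σ³ = μ₂^(3/2) = 1045.67838
γ₁ = μ₃/σ³ = -1623.479 / 1045.67838 ≈ -1.553

-1.553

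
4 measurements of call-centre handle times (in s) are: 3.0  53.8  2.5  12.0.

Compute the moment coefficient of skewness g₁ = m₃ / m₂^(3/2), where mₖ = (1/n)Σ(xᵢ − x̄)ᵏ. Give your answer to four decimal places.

x̄ = (3.0 + 53.8 + 2.5 + 12.0) / 4 = 17.8250
deviations (xᵢ − x̄): -14.8250, 35.9750, -15.3250, -5.8250
Σ(xᵢ − x̄)² = 1782.7675 ⇒ m₂ = 1782.7675/4 = 445.69187
Σ(xᵢ − x̄)³ = 39503.8114 ⇒ m₃ = 39503.8114/4 = 9875.95284
m₂^(3/2) = 445.69187^(1.5) = 9409.18647
g₁ = m₃ / m₂^(3/2) = 9875.95284 / 9409.18647 ≈ 1.0496

1.0496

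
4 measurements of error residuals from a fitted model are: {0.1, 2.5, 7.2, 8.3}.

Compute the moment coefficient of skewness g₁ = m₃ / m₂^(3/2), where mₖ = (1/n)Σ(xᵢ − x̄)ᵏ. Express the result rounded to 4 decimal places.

-0.1454

x̄ = (0.1 + 2.5 + 7.2 + 8.3) / 4 = 4.5250
deviations (xᵢ − x̄): -4.4250, -2.0250, 2.6750, 3.7750
Σ(xᵢ − x̄)² = 45.0875 ⇒ m₂ = 45.0875/4 = 11.27188
Σ(xᵢ − x̄)³ = -22.0106 ⇒ m₃ = -22.0106/4 = -5.50266
m₂^(3/2) = 11.27188^(1.5) = 37.84376
g₁ = m₃ / m₂^(3/2) = -5.50266 / 37.84376 ≈ -0.1454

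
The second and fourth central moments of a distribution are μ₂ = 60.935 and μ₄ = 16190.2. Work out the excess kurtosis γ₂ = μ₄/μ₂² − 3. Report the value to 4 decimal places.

1.3603

μ₂² = 60.935² = 3713.07423
μ₄/μ₂² = 16190.2 / 3713.07423 = 4.36032
γ₂ = 4.36032 − 3 ≈ 1.3603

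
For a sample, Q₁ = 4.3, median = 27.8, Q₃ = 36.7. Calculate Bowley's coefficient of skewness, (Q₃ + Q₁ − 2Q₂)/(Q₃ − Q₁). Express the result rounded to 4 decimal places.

numerator: Q₃ + Q₁ − 2Q₂ = 36.7 + 4.3 − 2×27.8 = -14.6000
denominator: Q₃ − Q₁ = 36.7 − 4.3 = 32.4000
Bowley skewness = -14.6000 / 32.4000 ≈ -0.4506

-0.4506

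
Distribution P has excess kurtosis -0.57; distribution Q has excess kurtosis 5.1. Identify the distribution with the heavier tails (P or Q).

Q

Higher excess kurtosis ⇒ heavier tails relative to the normal distribution.
-0.57 vs 5.1: the larger is 5.1, so Q has heavier tails. (Q is leptokurtic — heavier-than-normal tails; the other is platykurtic.)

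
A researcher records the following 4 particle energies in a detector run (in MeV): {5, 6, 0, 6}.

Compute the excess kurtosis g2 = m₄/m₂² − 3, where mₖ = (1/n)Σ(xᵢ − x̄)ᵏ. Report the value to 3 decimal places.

-0.745

x̄ = 4.2500
Σ(xᵢ − x̄)² = 24.7500 ⇒ m₂ = 6.18750
Σ(xᵢ − x̄)⁴ = 345.3281 ⇒ m₄ = 86.33203
m₂² = 38.28516
g2 = m₄/m₂² − 3 = 2.25497 − 3 ≈ -0.745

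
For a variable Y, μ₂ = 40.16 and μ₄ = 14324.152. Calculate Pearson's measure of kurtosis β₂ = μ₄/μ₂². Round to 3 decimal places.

8.881

μ₂² = 40.16² = 1612.82560
μ₄/μ₂² = 14324.152 / 1612.82560 = 8.88140
β₂ ≈ 8.881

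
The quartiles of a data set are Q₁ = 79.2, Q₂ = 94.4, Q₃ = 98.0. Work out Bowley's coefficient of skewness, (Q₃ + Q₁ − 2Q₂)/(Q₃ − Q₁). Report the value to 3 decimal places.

numerator: Q₃ + Q₁ − 2Q₂ = 98.0 + 79.2 − 2×94.4 = -11.6000
denominator: Q₃ − Q₁ = 98.0 − 79.2 = 18.8000
Bowley skewness = -11.6000 / 18.8000 ≈ -0.617

-0.617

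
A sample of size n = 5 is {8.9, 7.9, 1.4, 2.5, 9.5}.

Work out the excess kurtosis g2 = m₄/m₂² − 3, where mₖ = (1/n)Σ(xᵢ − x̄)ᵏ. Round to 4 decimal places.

x̄ = 6.0400
Σ(xᵢ − x̄)² = 57.6720 ⇒ m₂ = 11.53440
Σ(xᵢ − x̄)⁴ = 842.7586 ⇒ m₄ = 168.55171
m₂² = 133.04238
g2 = m₄/m₂² − 3 = 1.26690 − 3 ≈ -1.7331

-1.7331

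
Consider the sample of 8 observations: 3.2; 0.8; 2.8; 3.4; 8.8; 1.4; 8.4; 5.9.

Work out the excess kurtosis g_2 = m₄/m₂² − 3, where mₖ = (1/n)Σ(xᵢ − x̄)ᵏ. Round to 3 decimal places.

-1.245

x̄ = 4.3375
Σ(xᵢ − x̄)² = 64.5388 ⇒ m₂ = 8.06734
Σ(xᵢ − x̄)⁴ = 913.9936 ⇒ m₄ = 114.24921
m₂² = 65.08204
g_2 = m₄/m₂² − 3 = 1.75546 − 3 ≈ -1.245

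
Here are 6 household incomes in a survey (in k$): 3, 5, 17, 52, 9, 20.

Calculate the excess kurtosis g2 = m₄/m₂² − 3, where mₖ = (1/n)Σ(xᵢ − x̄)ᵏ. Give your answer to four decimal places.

0.2918

x̄ = 17.6667
Σ(xᵢ − x̄)² = 1635.3333 ⇒ m₂ = 272.55556
Σ(xᵢ − x̄)⁴ = 1467203.7778 ⇒ m₄ = 244533.96296
m₂² = 74286.53086
g2 = m₄/m₂² − 3 = 3.29177 − 3 ≈ 0.2918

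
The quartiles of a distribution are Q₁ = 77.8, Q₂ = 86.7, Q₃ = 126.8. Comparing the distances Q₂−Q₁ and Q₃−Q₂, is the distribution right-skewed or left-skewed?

Q₂ − Q₁ = 8.9;  Q₃ − Q₂ = 40.1
Q₃ − Q₂ > Q₂ − Q₁ ⇒ the upper half is more spread out ⇒ right-skewed.

right-skewed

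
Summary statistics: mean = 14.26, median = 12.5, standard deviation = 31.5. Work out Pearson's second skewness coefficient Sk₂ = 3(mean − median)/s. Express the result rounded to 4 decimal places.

0.1676

Sk₂ = 3(14.26 − 12.5) / 31.5 = 3 × 1.7600 / 31.5
    = 5.2800 / 31.5 ≈ 0.1676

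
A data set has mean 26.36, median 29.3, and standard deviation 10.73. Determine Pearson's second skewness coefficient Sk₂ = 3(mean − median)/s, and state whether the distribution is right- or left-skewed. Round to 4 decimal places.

Sk₂ = 3(26.36 − 29.3) / 10.73 = 3 × -2.9400 / 10.73
    = -8.8200 / 10.73 ≈ -0.8220
Sk₂ < 0 ⇒ mean < median ⇒ left-skewed (negative skew).

-0.8220, left-skewed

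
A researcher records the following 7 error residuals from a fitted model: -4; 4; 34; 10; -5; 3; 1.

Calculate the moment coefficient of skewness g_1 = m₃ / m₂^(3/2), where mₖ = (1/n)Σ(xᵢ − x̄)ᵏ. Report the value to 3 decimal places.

x̄ = (-4 + 4 + 34 + 10 - 5 + 3 + 1) / 7 = 6.1429
deviations (xᵢ − x̄): -10.1429, -2.1429, 27.8571, 3.8571, -11.1429, -3.1429, -5.1429
Σ(xᵢ − x̄)² = 1058.8571 ⇒ m₂ = 1058.8571/7 = 151.26531
Σ(xᵢ − x̄)³ = 19071.1837 ⇒ m₃ = 19071.1837/7 = 2724.45481
m₂^(3/2) = 151.26531^(1.5) = 1860.41142
g_1 = m₃ / m₂^(3/2) = 2724.45481 / 1860.41142 ≈ 1.464

1.464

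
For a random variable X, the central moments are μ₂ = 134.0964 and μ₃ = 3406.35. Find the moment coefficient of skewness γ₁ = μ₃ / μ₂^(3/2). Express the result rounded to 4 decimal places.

2.1936

σ = √μ₂ = √134.0964 = 11.58000
σ³ = μ₂^(3/2) = 1552.83631
γ₁ = μ₃/σ³ = 3406.35 / 1552.83631 ≈ 2.1936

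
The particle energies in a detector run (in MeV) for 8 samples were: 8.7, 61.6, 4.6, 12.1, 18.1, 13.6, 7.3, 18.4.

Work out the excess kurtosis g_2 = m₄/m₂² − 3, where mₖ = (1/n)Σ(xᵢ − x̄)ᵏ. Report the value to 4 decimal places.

x̄ = 18.0500
Σ(xᵢ − x̄)² = 2335.8200 ⇒ m₂ = 291.97750
Σ(xᵢ − x̄)⁴ = 3652469.6334 ⇒ m₄ = 456558.70418
m₂² = 85250.86051
g_2 = m₄/m₂² − 3 = 5.35547 − 3 ≈ 2.3555

2.3555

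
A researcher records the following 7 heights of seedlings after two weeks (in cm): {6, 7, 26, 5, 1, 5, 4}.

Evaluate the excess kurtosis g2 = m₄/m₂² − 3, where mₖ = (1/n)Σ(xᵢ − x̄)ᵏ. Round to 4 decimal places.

x̄ = 7.7143
Σ(xᵢ − x̄)² = 411.4286 ⇒ m₂ = 58.77551
Σ(xᵢ − x̄)⁴ = 114141.6560 ⇒ m₄ = 16305.95085
m₂² = 3454.56060
g2 = m₄/m₂² − 3 = 4.72012 − 3 ≈ 1.7201

1.7201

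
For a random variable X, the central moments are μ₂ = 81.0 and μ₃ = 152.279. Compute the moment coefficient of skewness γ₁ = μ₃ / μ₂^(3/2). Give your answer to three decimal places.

0.209

σ = √μ₂ = √81.0 = 9.00000
σ³ = μ₂^(3/2) = 729.00000
γ₁ = μ₃/σ³ = 152.279 / 729.00000 ≈ 0.209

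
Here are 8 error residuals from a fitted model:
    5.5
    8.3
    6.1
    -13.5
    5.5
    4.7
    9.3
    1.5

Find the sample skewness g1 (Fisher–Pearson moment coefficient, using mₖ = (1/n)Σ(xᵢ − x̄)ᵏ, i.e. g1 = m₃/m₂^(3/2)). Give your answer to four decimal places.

-1.8180

x̄ = (5.5 + 8.3 + 6.1 - 13.5 + 5.5 + 4.7 + 9.3 + 1.5) / 8 = 3.4250
deviations (xᵢ − x̄): 2.0750, 4.8750, 2.6750, -16.9250, 2.0750, 1.2750, 5.8750, -1.9250
Σ(xᵢ − x̄)² = 365.8350 ⇒ m₂ = 365.8350/8 = 45.72938
Σ(xᵢ − x̄)³ = -4497.6758 ⇒ m₃ = -4497.6758/8 = -562.20947
m₂^(3/2) = 45.72938^(1.5) = 309.23803
g1 = m₃ / m₂^(3/2) = -562.20947 / 309.23803 ≈ -1.8180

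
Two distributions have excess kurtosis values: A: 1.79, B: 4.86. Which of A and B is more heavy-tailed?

Higher excess kurtosis ⇒ heavier tails relative to the normal distribution.
1.79 vs 4.86: the larger is 4.86, so B has heavier tails.

B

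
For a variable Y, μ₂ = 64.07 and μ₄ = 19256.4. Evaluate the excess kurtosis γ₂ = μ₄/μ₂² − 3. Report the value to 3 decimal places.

1.691

μ₂² = 64.07² = 4104.96490
μ₄/μ₂² = 19256.4 / 4104.96490 = 4.69100
γ₂ = 4.69100 − 3 ≈ 1.691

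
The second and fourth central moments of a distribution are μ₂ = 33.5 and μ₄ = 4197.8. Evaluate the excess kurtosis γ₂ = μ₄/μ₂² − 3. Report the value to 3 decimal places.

0.741

μ₂² = 33.5² = 1122.25000
μ₄/μ₂² = 4197.8 / 1122.25000 = 3.74052
γ₂ = 3.74052 − 3 ≈ 0.741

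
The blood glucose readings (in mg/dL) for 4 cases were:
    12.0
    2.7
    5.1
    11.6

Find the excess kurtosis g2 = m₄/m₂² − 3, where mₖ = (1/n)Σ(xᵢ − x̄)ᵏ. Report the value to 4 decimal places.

x̄ = 7.8500
Σ(xᵢ − x̄)² = 65.3700 ⇒ m₂ = 16.34250
Σ(xᵢ − x̄)⁴ = 1255.0028 ⇒ m₄ = 313.75071
m₂² = 267.07731
g2 = m₄/m₂² − 3 = 1.17476 − 3 ≈ -1.8252

-1.8252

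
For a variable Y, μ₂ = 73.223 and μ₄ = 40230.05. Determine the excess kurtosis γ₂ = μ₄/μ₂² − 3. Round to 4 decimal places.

μ₂² = 73.223² = 5361.60773
μ₄/μ₂² = 40230.05 / 5361.60773 = 7.50336
γ₂ = 7.50336 − 3 ≈ 4.5034

4.5034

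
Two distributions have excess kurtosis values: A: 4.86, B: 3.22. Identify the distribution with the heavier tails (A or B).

Higher excess kurtosis ⇒ heavier tails relative to the normal distribution.
4.86 vs 3.22: the larger is 4.86, so A has heavier tails.

A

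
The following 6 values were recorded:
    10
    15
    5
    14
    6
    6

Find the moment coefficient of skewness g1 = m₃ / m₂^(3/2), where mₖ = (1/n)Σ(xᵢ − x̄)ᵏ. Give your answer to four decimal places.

x̄ = (10 + 15 + 5 + 14 + 6 + 6) / 6 = 9.3333
deviations (xᵢ − x̄): 0.6667, 5.6667, -4.3333, 4.6667, -3.3333, -3.3333
Σ(xᵢ − x̄)² = 95.3333 ⇒ m₂ = 95.3333/6 = 15.88889
Σ(xᵢ − x̄)³ = 128.4444 ⇒ m₃ = 128.4444/6 = 21.40741
m₂^(3/2) = 15.88889^(1.5) = 63.33449
g1 = m₃ / m₂^(3/2) = 21.40741 / 63.33449 ≈ 0.3380

0.3380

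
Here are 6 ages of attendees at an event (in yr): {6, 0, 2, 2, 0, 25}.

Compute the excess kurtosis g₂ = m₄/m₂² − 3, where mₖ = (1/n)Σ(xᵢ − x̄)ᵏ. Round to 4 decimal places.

x̄ = 5.8333
Σ(xᵢ − x̄)² = 464.8333 ⇒ m₂ = 77.47222
Σ(xᵢ − x̄)⁴ = 137701.8194 ⇒ m₄ = 22950.30324
m₂² = 6001.94522
g₂ = m₄/m₂² − 3 = 3.82381 − 3 ≈ 0.8238

0.8238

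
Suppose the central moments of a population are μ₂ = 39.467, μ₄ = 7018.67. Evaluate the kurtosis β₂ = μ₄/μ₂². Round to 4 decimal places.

4.5060

μ₂² = 39.467² = 1557.64409
μ₄/μ₂² = 7018.67 / 1557.64409 = 4.50595
β₂ ≈ 4.5060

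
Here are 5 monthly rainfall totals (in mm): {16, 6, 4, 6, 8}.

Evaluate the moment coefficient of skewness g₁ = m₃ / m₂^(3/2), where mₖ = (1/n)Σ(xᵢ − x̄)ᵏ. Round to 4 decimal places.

x̄ = (16 + 6 + 4 + 6 + 8) / 5 = 8.0000
deviations (xᵢ − x̄): 8.0000, -2.0000, -4.0000, -2.0000, 0.0000
Σ(xᵢ − x̄)² = 88.0000 ⇒ m₂ = 88.0000/5 = 17.60000
Σ(xᵢ − x̄)³ = 432.0000 ⇒ m₃ = 432.0000/5 = 86.40000
m₂^(3/2) = 17.60000^(1.5) = 73.83614
g₁ = m₃ / m₂^(3/2) = 86.40000 / 73.83614 ≈ 1.1702

1.1702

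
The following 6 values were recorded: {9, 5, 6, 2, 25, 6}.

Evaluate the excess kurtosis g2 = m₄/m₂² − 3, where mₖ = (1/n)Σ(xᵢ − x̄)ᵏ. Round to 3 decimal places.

0.702

x̄ = 8.8333
Σ(xᵢ − x̄)² = 338.8333 ⇒ m₂ = 56.47222
Σ(xᵢ − x̄)⁴ = 70834.8194 ⇒ m₄ = 11805.80324
m₂² = 3189.11188
g2 = m₄/m₂² − 3 = 3.70191 − 3 ≈ 0.702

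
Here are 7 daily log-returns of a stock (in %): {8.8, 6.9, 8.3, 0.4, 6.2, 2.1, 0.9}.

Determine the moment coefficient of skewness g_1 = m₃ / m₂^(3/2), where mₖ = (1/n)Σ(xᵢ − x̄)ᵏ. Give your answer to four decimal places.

-0.1792

x̄ = (8.8 + 6.9 + 8.3 + 0.4 + 6.2 + 2.1 + 0.9) / 7 = 4.8000
deviations (xᵢ − x̄): 4.0000, 2.1000, 3.5000, -4.4000, 1.4000, -2.7000, -3.9000
Σ(xᵢ − x̄)² = 76.4800 ⇒ m₂ = 76.4800/7 = 10.92571
Σ(xᵢ − x̄)³ = -45.3060 ⇒ m₃ = -45.3060/7 = -6.47229
m₂^(3/2) = 10.92571^(1.5) = 36.11393
g_1 = m₃ / m₂^(3/2) = -6.47229 / 36.11393 ≈ -0.1792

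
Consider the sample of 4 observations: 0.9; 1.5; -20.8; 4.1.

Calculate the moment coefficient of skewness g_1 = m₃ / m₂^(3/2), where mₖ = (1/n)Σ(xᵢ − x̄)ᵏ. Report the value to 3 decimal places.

-1.104

x̄ = (0.9 + 1.5 - 20.8 + 4.1) / 4 = -3.5750
deviations (xᵢ − x̄): 4.4750, 5.0750, -17.2250, 7.6750
Σ(xᵢ − x̄)² = 401.3875 ⇒ m₂ = 401.3875/4 = 100.34688
Σ(xᵢ − x̄)³ = -4438.2431 ⇒ m₃ = -4438.2431/4 = -1109.56078
m₂^(3/2) = 100.34688^(1.5) = 1005.20763
g_1 = m₃ / m₂^(3/2) = -1109.56078 / 1005.20763 ≈ -1.104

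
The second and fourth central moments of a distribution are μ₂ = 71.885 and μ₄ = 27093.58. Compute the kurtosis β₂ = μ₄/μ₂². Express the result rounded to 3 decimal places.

μ₂² = 71.885² = 5167.45323
μ₄/μ₂² = 27093.58 / 5167.45323 = 5.24312
β₂ ≈ 5.243

5.243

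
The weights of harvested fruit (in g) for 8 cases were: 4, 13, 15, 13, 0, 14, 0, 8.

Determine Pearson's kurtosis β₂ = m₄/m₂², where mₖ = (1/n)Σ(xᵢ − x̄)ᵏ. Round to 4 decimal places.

x̄ = 8.3750
Σ(xᵢ − x̄)² = 277.8750 ⇒ m₂ = 34.73438
Σ(xᵢ − x̄)⁴ = 14048.4316 ⇒ m₄ = 1756.05396
m₂² = 1206.47681
β₂ = m₄/m₂² = 1756.05396 / 1206.47681 ≈ 1.4555

1.4555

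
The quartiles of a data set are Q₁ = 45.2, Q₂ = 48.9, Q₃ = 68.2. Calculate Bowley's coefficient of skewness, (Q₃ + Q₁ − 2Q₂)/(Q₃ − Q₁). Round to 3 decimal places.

0.678

numerator: Q₃ + Q₁ − 2Q₂ = 68.2 + 45.2 − 2×48.9 = 15.6000
denominator: Q₃ − Q₁ = 68.2 − 45.2 = 23.0000
Bowley skewness = 15.6000 / 23.0000 ≈ 0.678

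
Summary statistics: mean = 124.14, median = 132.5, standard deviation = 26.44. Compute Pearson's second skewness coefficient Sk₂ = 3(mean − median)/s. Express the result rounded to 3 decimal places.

Sk₂ = 3(124.14 − 132.5) / 26.44 = 3 × -8.3600 / 26.44
    = -25.0800 / 26.44 ≈ -0.949

-0.949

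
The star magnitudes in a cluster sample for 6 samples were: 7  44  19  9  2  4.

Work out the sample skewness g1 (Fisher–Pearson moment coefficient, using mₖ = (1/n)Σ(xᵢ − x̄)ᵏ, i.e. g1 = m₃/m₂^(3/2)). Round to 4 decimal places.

1.3030

x̄ = (7 + 44 + 19 + 9 + 2 + 4) / 6 = 14.1667
deviations (xᵢ − x̄): -7.1667, 29.8333, 4.8333, -5.1667, -12.1667, -10.1667
Σ(xᵢ − x̄)² = 1242.8333 ⇒ m₂ = 1242.8333/6 = 207.13889
Σ(xᵢ − x̄)³ = 23307.5556 ⇒ m₃ = 23307.5556/6 = 3884.59259
m₂^(3/2) = 207.13889^(1.5) = 2981.20927
g1 = m₃ / m₂^(3/2) = 3884.59259 / 2981.20927 ≈ 1.3030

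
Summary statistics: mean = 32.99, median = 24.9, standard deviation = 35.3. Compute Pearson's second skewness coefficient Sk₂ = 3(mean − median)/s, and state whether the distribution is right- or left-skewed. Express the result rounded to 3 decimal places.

Sk₂ = 3(32.99 − 24.9) / 35.3 = 3 × 8.0900 / 35.3
    = 24.2700 / 35.3 ≈ 0.688
Sk₂ > 0 ⇒ mean > median ⇒ right-skewed (positive skew).

0.688, right-skewed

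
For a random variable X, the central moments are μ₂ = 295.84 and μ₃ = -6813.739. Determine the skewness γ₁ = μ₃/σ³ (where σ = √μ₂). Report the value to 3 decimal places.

σ = √μ₂ = √295.84 = 17.20000
σ³ = μ₂^(3/2) = 5088.44800
γ₁ = μ₃/σ³ = -6813.739 / 5088.44800 ≈ -1.339

-1.339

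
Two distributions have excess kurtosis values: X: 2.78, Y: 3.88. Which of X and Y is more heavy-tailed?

Higher excess kurtosis ⇒ heavier tails relative to the normal distribution.
2.78 vs 3.88: the larger is 3.88, so Y has heavier tails.

Y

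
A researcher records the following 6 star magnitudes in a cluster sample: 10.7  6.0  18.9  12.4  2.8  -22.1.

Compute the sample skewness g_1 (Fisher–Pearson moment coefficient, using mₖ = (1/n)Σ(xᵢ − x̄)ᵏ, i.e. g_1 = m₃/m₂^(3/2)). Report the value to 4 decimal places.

x̄ = (10.7 + 6.0 + 18.9 + 12.4 + 2.8 - 22.1) / 6 = 4.7833
deviations (xᵢ − x̄): 5.9167, 1.2167, 14.1167, 7.6167, -1.9833, -26.8833
Σ(xᵢ − x̄)² = 1020.4283 ⇒ m₂ = 1020.4283/6 = 170.07139
Σ(xᵢ − x̄)³ = -15972.7836 ⇒ m₃ = -15972.7836/6 = -2662.13059
m₂^(3/2) = 170.07139^(1.5) = 2217.92516
g_1 = m₃ / m₂^(3/2) = -2662.13059 / 2217.92516 ≈ -1.2003

-1.2003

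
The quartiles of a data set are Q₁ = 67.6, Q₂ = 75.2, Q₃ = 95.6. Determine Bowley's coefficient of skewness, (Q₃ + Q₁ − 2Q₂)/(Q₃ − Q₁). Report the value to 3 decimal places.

numerator: Q₃ + Q₁ − 2Q₂ = 95.6 + 67.6 − 2×75.2 = 12.8000
denominator: Q₃ − Q₁ = 95.6 − 67.6 = 28.0000
Bowley skewness = 12.8000 / 28.0000 ≈ 0.457

0.457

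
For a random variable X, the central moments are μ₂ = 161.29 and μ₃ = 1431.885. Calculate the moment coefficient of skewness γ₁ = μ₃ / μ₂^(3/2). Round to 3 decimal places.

0.699

σ = √μ₂ = √161.29 = 12.70000
σ³ = μ₂^(3/2) = 2048.38300
γ₁ = μ₃/σ³ = 1431.885 / 2048.38300 ≈ 0.699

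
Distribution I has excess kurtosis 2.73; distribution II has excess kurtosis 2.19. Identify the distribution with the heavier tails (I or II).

Higher excess kurtosis ⇒ heavier tails relative to the normal distribution.
2.73 vs 2.19: the larger is 2.73, so I has heavier tails.

I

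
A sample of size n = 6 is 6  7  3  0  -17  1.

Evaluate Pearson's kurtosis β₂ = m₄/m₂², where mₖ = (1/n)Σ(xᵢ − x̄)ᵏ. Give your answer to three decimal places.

3.552

x̄ = 0.0000
Σ(xᵢ − x̄)² = 384.0000 ⇒ m₂ = 64.00000
Σ(xᵢ − x̄)⁴ = 87300.0000 ⇒ m₄ = 14550.00000
m₂² = 4096.00000
β₂ = m₄/m₂² = 14550.00000 / 4096.00000 ≈ 3.552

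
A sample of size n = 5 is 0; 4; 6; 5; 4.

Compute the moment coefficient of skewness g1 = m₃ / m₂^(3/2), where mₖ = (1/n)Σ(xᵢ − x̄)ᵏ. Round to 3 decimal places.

x̄ = (0 + 4 + 6 + 5 + 4) / 5 = 3.8000
deviations (xᵢ − x̄): -3.8000, 0.2000, 2.2000, 1.2000, 0.2000
Σ(xᵢ − x̄)² = 20.8000 ⇒ m₂ = 20.8000/5 = 4.16000
Σ(xᵢ − x̄)³ = -42.4800 ⇒ m₃ = -42.4800/5 = -8.49600
m₂^(3/2) = 4.16000^(1.5) = 8.48477
g1 = m₃ / m₂^(3/2) = -8.49600 / 8.48477 ≈ -1.001

-1.001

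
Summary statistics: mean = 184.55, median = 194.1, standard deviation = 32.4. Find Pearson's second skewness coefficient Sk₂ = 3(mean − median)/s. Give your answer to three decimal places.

Sk₂ = 3(184.55 − 194.1) / 32.4 = 3 × -9.5500 / 32.4
    = -28.6500 / 32.4 ≈ -0.884

-0.884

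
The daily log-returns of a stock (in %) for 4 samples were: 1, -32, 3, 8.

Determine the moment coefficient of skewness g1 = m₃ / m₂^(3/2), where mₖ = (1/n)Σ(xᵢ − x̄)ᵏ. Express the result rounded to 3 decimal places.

x̄ = (1 - 32 + 3 + 8) / 4 = -5.0000
deviations (xᵢ − x̄): 6.0000, -27.0000, 8.0000, 13.0000
Σ(xᵢ − x̄)² = 998.0000 ⇒ m₂ = 998.0000/4 = 249.50000
Σ(xᵢ − x̄)³ = -16758.0000 ⇒ m₃ = -16758.0000/4 = -4189.50000
m₂^(3/2) = 249.50000^(1.5) = 3940.99447
g1 = m₃ / m₂^(3/2) = -4189.50000 / 3940.99447 ≈ -1.063

-1.063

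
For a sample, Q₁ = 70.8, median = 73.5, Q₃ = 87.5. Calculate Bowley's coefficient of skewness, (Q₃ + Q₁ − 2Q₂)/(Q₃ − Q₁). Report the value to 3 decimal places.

numerator: Q₃ + Q₁ − 2Q₂ = 87.5 + 70.8 − 2×73.5 = 11.3000
denominator: Q₃ − Q₁ = 87.5 − 70.8 = 16.7000
Bowley skewness = 11.3000 / 16.7000 ≈ 0.677

0.677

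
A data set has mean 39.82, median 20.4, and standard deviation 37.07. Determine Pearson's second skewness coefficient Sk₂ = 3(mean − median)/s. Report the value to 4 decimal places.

1.5716

Sk₂ = 3(39.82 − 20.4) / 37.07 = 3 × 19.4200 / 37.07
    = 58.2600 / 37.07 ≈ 1.5716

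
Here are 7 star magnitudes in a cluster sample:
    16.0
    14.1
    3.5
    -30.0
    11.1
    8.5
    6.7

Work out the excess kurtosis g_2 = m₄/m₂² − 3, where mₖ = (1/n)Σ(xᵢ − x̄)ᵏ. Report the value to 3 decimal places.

1.509

x̄ = 4.2714
Σ(xᵢ − x̄)² = 1479.6943 ⇒ m₂ = 211.38490
Σ(xᵢ − x̄)⁴ = 1410306.1048 ⇒ m₄ = 201472.30069
m₂² = 44683.57509
g_2 = m₄/m₂² − 3 = 4.50887 − 3 ≈ 1.509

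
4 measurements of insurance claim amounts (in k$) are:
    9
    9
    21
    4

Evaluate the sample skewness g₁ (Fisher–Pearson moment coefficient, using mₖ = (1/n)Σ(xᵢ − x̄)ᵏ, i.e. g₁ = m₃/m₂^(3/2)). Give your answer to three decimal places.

0.773

x̄ = (9 + 9 + 21 + 4) / 4 = 10.7500
deviations (xᵢ − x̄): -1.7500, -1.7500, 10.2500, -6.7500
Σ(xᵢ − x̄)² = 156.7500 ⇒ m₂ = 156.7500/4 = 39.18750
Σ(xᵢ − x̄)³ = 758.6250 ⇒ m₃ = 758.6250/4 = 189.65625
m₂^(3/2) = 39.18750^(1.5) = 245.31344
g₁ = m₃ / m₂^(3/2) = 189.65625 / 245.31344 ≈ 0.773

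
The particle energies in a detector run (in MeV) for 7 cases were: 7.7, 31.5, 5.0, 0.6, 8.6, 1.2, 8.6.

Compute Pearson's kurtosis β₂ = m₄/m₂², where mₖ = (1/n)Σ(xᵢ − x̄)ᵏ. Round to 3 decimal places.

4.300

x̄ = 9.0286
Σ(xᵢ − x̄)² = 655.6543 ⇒ m₂ = 93.66490
Σ(xᵢ − x̄)⁴ = 264059.1668 ⇒ m₄ = 37722.73811
m₂² = 8773.11311
β₂ = m₄/m₂² = 37722.73811 / 8773.11311 ≈ 4.300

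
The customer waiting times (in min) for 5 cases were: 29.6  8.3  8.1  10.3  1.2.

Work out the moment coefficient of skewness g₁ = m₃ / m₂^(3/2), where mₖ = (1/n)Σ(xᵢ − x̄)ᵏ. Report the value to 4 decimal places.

x̄ = (29.6 + 8.3 + 8.1 + 10.3 + 1.2) / 5 = 11.5000
deviations (xᵢ − x̄): 18.1000, -3.2000, -3.4000, -1.2000, -10.3000
Σ(xᵢ − x̄)² = 456.9400 ⇒ m₂ = 456.9400/5 = 91.38800
Σ(xᵢ − x̄)³ = 4763.2140 ⇒ m₃ = 4763.2140/5 = 952.64280
m₂^(3/2) = 91.38800^(1.5) = 873.64251
g₁ = m₃ / m₂^(3/2) = 952.64280 / 873.64251 ≈ 1.0904

1.0904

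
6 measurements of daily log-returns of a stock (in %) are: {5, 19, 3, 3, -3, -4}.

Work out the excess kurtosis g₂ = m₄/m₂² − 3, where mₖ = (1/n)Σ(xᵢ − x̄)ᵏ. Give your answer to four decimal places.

0.0402

x̄ = 3.8333
Σ(xᵢ − x̄)² = 340.8333 ⇒ m₂ = 56.80556
Σ(xᵢ − x̄)⁴ = 58861.1528 ⇒ m₄ = 9810.19213
m₂² = 3226.87114
g₂ = m₄/m₂² − 3 = 3.04016 − 3 ≈ 0.0402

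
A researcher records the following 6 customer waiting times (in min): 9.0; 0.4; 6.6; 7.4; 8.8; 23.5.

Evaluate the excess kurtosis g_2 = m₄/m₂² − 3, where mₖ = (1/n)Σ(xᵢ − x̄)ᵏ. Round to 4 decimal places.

x̄ = 9.2833
Σ(xᵢ − x̄)² = 292.0883 ⇒ m₂ = 48.68139
Σ(xᵢ − x̄)⁴ = 47141.7556 ⇒ m₄ = 7856.95927
m₂² = 2369.87762
g_2 = m₄/m₂² − 3 = 3.31534 − 3 ≈ 0.3153

0.3153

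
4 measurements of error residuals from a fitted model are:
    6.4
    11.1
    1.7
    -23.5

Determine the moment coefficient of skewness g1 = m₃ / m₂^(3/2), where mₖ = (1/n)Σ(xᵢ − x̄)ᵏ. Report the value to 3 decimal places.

x̄ = (6.4 + 11.1 + 1.7 - 23.5) / 4 = -1.0750
deviations (xᵢ − x̄): 7.4750, 12.1750, 2.7750, -22.4250
Σ(xᵢ − x̄)² = 714.6875 ⇒ m₂ = 714.6875/4 = 178.67188
Σ(xᵢ − x̄)³ = -9033.3506 ⇒ m₃ = -9033.3506/4 = -2258.33766
m₂^(3/2) = 178.67188^(1.5) = 2388.27478
g1 = m₃ / m₂^(3/2) = -2258.33766 / 2388.27478 ≈ -0.946

-0.946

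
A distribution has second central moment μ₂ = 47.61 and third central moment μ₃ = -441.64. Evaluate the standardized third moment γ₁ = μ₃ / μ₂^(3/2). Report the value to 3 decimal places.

σ = √μ₂ = √47.61 = 6.90000
σ³ = μ₂^(3/2) = 328.50900
γ₁ = μ₃/σ³ = -441.64 / 328.50900 ≈ -1.344

-1.344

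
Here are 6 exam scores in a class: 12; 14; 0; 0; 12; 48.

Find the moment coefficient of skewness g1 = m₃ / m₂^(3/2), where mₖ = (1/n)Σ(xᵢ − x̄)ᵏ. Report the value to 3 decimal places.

x̄ = (12 + 14 + 0 + 0 + 12 + 48) / 6 = 14.3333
deviations (xᵢ − x̄): -2.3333, -0.3333, -14.3333, -14.3333, -2.3333, 33.6667
Σ(xᵢ − x̄)² = 1555.3333 ⇒ m₂ = 1555.3333/6 = 259.22222
Σ(xᵢ − x̄)³ = 32244.4444 ⇒ m₃ = 32244.4444/6 = 5374.07407
m₂^(3/2) = 259.22222^(1.5) = 4173.57617
g1 = m₃ / m₂^(3/2) = 5374.07407 / 4173.57617 ≈ 1.288

1.288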